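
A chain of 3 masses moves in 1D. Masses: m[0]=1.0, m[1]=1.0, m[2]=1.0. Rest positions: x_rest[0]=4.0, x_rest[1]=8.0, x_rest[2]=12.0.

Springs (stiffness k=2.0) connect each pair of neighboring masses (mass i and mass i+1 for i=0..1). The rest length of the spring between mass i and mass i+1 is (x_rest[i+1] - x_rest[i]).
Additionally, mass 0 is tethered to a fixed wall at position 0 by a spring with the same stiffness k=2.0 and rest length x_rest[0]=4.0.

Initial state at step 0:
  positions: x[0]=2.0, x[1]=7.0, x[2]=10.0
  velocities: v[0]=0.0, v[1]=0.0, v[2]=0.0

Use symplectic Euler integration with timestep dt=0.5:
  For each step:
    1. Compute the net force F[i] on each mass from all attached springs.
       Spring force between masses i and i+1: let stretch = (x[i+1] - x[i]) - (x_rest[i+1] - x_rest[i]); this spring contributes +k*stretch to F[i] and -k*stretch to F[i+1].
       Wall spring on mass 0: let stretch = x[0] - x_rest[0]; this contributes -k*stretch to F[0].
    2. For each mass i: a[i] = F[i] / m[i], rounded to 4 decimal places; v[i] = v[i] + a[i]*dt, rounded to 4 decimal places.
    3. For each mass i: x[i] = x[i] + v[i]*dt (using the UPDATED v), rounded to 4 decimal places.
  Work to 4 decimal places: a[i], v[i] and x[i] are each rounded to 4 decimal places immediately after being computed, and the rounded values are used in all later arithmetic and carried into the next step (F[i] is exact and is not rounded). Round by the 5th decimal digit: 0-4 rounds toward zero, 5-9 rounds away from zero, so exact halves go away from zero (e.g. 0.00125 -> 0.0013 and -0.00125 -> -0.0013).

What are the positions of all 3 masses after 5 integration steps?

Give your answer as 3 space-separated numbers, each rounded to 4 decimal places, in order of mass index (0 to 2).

Answer: 3.7813 8.4688 12.3438

Derivation:
Step 0: x=[2.0000 7.0000 10.0000] v=[0.0000 0.0000 0.0000]
Step 1: x=[3.5000 6.0000 10.5000] v=[3.0000 -2.0000 1.0000]
Step 2: x=[4.5000 6.0000 10.7500] v=[2.0000 0.0000 0.5000]
Step 3: x=[4.0000 7.6250 10.6250] v=[-1.0000 3.2500 -0.2500]
Step 4: x=[3.3125 8.9375 11.0000] v=[-1.3750 2.6250 0.7500]
Step 5: x=[3.7813 8.4688 12.3438] v=[0.9375 -0.9375 2.6875]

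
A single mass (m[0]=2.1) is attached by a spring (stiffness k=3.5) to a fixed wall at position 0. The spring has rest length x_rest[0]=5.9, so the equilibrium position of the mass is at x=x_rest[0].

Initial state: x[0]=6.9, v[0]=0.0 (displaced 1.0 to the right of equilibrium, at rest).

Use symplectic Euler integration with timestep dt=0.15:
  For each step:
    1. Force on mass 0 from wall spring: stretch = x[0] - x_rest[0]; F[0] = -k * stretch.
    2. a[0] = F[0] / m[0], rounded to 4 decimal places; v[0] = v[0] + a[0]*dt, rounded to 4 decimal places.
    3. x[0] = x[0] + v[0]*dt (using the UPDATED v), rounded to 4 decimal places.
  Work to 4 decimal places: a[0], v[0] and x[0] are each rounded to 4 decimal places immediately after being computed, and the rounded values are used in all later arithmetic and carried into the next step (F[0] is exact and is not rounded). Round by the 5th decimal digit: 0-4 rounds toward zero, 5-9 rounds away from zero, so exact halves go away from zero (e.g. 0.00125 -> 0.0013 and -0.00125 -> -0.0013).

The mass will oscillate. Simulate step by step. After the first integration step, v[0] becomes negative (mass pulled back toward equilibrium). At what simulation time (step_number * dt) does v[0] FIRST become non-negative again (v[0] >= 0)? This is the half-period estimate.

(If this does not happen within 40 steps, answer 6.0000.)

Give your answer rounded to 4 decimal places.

Step 0: x=[6.9000] v=[0.0000]
Step 1: x=[6.8625] v=[-0.2500]
Step 2: x=[6.7889] v=[-0.4906]
Step 3: x=[6.6820] v=[-0.7128]
Step 4: x=[6.5458] v=[-0.9083]
Step 5: x=[6.3853] v=[-1.0697]
Step 6: x=[6.2067] v=[-1.1910]
Step 7: x=[6.0165] v=[-1.2677]
Step 8: x=[5.8220] v=[-1.2968]
Step 9: x=[5.6304] v=[-1.2773]
Step 10: x=[5.4489] v=[-1.2099]
Step 11: x=[5.2843] v=[-1.0971]
Step 12: x=[5.1428] v=[-0.9432]
Step 13: x=[5.0297] v=[-0.7539]
Step 14: x=[4.9493] v=[-0.5363]
Step 15: x=[4.9045] v=[-0.2986]
Step 16: x=[4.8970] v=[-0.0497]
Step 17: x=[4.9272] v=[0.2011]
First v>=0 after going negative at step 17, time=2.5500

Answer: 2.5500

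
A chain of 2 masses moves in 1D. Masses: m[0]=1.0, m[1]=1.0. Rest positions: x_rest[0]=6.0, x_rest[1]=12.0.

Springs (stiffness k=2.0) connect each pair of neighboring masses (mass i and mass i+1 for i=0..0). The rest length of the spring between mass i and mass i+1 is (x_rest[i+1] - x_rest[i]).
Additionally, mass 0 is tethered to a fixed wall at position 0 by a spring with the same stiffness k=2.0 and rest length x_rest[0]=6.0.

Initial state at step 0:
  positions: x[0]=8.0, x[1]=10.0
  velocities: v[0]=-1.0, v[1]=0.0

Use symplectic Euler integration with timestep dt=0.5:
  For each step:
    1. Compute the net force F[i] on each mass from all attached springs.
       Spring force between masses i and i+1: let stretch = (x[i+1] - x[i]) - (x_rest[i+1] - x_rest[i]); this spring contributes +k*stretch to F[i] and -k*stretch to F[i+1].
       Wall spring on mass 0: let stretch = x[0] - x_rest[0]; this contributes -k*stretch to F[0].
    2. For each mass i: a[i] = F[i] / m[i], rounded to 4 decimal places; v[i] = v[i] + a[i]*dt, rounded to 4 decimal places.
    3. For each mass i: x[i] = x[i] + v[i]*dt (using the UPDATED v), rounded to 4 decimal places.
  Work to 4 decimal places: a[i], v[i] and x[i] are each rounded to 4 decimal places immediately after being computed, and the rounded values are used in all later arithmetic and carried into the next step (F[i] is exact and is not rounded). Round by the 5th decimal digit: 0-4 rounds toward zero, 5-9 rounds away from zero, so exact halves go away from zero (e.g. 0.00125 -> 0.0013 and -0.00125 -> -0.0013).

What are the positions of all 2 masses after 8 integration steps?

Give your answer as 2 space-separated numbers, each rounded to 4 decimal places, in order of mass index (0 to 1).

Answer: 4.8204 13.6446

Derivation:
Step 0: x=[8.0000 10.0000] v=[-1.0000 0.0000]
Step 1: x=[4.5000 12.0000] v=[-7.0000 4.0000]
Step 2: x=[2.5000 13.2500] v=[-4.0000 2.5000]
Step 3: x=[4.6250 12.1250] v=[4.2500 -2.2500]
Step 4: x=[8.1875 10.2500] v=[7.1250 -3.7500]
Step 5: x=[8.6875 10.3438] v=[1.0000 0.1875]
Step 6: x=[5.6719 12.6094] v=[-6.0312 4.5312]
Step 7: x=[3.2891 14.4063] v=[-4.7656 3.5937]
Step 8: x=[4.8204 13.6446] v=[3.0625 -1.5235]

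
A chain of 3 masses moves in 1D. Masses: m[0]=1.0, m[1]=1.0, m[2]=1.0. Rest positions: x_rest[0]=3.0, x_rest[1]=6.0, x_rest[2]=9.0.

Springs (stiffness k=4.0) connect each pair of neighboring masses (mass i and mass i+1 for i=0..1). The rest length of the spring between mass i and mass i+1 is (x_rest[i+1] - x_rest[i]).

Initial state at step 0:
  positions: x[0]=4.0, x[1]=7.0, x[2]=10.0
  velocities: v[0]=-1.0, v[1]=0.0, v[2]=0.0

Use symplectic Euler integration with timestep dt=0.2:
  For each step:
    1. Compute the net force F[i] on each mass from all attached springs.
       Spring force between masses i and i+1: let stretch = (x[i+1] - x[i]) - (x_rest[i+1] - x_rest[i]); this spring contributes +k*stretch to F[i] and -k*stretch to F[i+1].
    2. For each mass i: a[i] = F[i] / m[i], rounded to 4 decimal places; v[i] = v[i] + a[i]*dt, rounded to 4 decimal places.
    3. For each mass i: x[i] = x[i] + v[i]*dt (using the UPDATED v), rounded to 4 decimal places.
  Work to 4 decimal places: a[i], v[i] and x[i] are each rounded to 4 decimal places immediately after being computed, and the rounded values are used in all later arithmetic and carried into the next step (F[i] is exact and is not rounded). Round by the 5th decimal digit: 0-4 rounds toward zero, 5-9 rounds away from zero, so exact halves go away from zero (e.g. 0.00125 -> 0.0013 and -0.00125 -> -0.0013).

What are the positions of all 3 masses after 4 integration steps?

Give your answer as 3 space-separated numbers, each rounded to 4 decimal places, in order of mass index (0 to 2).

Step 0: x=[4.0000 7.0000 10.0000] v=[-1.0000 0.0000 0.0000]
Step 1: x=[3.8000 7.0000 10.0000] v=[-1.0000 0.0000 0.0000]
Step 2: x=[3.6320 6.9680 10.0000] v=[-0.8400 -0.1600 0.0000]
Step 3: x=[3.5178 6.8874 9.9949] v=[-0.5712 -0.4032 -0.0256]
Step 4: x=[3.4627 6.7648 9.9726] v=[-0.2755 -0.6129 -0.1116]

Answer: 3.4627 6.7648 9.9726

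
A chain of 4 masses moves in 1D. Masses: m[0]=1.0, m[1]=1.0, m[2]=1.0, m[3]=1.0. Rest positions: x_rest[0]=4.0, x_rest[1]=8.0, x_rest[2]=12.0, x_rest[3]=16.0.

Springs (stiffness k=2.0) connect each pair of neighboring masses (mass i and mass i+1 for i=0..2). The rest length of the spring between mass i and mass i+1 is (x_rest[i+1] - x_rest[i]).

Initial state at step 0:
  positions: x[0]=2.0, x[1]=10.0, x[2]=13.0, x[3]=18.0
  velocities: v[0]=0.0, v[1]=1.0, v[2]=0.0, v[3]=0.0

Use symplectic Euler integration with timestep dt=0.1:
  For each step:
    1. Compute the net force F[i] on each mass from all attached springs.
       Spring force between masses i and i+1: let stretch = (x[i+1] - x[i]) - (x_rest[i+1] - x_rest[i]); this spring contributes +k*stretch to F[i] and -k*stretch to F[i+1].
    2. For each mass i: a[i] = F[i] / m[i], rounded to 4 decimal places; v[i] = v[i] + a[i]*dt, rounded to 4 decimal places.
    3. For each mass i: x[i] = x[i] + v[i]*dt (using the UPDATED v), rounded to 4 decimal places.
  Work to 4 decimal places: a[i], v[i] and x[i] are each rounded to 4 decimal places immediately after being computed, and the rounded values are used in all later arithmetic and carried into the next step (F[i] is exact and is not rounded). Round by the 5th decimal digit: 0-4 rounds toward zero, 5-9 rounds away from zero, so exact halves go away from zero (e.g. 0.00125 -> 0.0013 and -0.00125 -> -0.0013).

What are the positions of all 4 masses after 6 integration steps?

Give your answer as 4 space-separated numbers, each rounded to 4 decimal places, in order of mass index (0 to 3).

Step 0: x=[2.0000 10.0000 13.0000 18.0000] v=[0.0000 1.0000 0.0000 0.0000]
Step 1: x=[2.0800 10.0000 13.0400 17.9800] v=[0.8000 0.0000 0.4000 -0.2000]
Step 2: x=[2.2384 9.9024 13.1180 17.9412] v=[1.5840 -0.9760 0.7800 -0.3880]
Step 3: x=[2.4701 9.7158 13.2282 17.8859] v=[2.3168 -1.8657 1.1015 -0.5526]
Step 4: x=[2.7667 9.4546 13.3613 17.8175] v=[2.9659 -2.6124 1.3306 -0.6841]
Step 5: x=[3.1171 9.1377 13.5054 17.7400] v=[3.5035 -3.1686 1.4405 -0.7753]
Step 6: x=[3.5079 8.7878 13.6468 17.6578] v=[3.9076 -3.4992 1.4139 -0.8222]

Answer: 3.5079 8.7878 13.6468 17.6578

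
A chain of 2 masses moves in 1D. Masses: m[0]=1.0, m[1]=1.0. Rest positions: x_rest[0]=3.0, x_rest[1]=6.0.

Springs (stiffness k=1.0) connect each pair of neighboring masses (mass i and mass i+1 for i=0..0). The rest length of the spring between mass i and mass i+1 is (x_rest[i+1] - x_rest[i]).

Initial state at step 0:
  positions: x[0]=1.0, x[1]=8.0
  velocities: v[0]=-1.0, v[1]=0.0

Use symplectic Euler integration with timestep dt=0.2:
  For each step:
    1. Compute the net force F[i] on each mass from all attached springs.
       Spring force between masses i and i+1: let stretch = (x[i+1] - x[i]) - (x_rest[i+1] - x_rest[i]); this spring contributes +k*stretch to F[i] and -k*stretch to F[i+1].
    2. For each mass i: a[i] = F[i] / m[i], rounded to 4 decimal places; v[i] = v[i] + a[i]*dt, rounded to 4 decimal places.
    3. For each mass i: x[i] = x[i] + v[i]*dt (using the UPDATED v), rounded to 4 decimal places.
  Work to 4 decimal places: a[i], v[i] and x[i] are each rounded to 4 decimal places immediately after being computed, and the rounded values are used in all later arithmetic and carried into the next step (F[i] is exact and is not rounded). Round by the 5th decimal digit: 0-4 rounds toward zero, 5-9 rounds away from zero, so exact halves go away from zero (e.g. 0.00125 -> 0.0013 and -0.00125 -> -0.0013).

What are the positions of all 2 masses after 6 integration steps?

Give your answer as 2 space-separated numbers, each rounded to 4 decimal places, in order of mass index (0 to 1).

Answer: 2.5923 5.2077

Derivation:
Step 0: x=[1.0000 8.0000] v=[-1.0000 0.0000]
Step 1: x=[0.9600 7.8400] v=[-0.2000 -0.8000]
Step 2: x=[1.0752 7.5248] v=[0.5760 -1.5760]
Step 3: x=[1.3284 7.0716] v=[1.2659 -2.2659]
Step 4: x=[1.6913 6.5087] v=[1.8145 -2.8145]
Step 5: x=[2.1269 5.8731] v=[2.1780 -3.1780]
Step 6: x=[2.5923 5.2077] v=[2.3272 -3.3272]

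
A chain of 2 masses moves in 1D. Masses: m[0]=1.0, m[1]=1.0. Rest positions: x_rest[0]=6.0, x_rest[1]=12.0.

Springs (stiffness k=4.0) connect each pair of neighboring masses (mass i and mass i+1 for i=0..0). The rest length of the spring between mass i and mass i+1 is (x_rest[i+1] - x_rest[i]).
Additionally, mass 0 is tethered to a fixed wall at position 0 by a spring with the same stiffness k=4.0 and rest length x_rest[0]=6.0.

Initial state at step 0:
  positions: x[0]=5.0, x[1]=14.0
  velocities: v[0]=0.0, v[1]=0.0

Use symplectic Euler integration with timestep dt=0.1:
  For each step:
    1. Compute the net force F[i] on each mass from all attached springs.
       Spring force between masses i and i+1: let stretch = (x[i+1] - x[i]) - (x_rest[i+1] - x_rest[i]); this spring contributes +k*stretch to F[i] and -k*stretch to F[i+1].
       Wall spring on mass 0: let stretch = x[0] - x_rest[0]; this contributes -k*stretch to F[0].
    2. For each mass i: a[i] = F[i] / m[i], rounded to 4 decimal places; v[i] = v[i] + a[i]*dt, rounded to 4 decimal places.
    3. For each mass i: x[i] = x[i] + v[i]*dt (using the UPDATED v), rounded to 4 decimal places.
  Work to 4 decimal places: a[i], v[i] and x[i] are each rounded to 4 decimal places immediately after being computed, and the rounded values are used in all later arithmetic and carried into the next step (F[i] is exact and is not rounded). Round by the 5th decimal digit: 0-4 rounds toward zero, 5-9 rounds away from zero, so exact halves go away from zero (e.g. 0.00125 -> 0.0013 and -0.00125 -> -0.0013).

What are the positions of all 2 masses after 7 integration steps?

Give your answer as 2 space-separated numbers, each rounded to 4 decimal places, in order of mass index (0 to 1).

Step 0: x=[5.0000 14.0000] v=[0.0000 0.0000]
Step 1: x=[5.1600 13.8800] v=[1.6000 -1.2000]
Step 2: x=[5.4624 13.6512] v=[3.0240 -2.2880]
Step 3: x=[5.8739 13.3349] v=[4.1146 -3.1635]
Step 4: x=[6.3488 12.9601] v=[4.7494 -3.7479]
Step 5: x=[6.8342 12.5609] v=[4.8544 -3.9924]
Step 6: x=[7.2753 12.1726] v=[4.4114 -3.8831]
Step 7: x=[7.6213 11.8284] v=[3.4602 -3.4420]

Answer: 7.6213 11.8284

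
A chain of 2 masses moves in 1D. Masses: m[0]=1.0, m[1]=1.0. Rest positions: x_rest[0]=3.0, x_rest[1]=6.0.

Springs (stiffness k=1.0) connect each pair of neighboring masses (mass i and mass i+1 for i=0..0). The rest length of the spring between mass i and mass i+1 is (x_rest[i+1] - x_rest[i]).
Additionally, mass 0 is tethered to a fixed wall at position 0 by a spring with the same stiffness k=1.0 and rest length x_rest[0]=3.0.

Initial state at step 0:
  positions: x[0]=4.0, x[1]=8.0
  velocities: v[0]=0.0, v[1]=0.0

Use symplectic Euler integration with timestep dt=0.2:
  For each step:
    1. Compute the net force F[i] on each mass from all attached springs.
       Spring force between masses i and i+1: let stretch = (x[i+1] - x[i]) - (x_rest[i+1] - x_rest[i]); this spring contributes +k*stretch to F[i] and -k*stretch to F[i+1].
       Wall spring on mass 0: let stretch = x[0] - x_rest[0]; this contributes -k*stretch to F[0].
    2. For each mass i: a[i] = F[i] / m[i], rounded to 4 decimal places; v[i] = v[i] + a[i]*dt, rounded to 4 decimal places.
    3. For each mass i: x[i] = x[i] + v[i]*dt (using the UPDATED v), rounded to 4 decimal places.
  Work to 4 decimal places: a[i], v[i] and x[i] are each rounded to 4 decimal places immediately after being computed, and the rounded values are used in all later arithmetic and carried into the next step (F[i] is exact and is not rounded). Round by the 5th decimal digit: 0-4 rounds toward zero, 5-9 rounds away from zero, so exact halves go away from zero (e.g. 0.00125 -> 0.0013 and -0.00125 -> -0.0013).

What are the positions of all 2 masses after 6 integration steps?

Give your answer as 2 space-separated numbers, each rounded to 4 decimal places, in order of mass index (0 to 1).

Answer: 3.9032 7.2619

Derivation:
Step 0: x=[4.0000 8.0000] v=[0.0000 0.0000]
Step 1: x=[4.0000 7.9600] v=[0.0000 -0.2000]
Step 2: x=[3.9984 7.8816] v=[-0.0080 -0.3920]
Step 3: x=[3.9922 7.7679] v=[-0.0310 -0.5686]
Step 4: x=[3.9773 7.6232] v=[-0.0743 -0.7237]
Step 5: x=[3.9492 7.4526] v=[-0.1406 -0.8529]
Step 6: x=[3.9032 7.2619] v=[-0.2298 -0.9536]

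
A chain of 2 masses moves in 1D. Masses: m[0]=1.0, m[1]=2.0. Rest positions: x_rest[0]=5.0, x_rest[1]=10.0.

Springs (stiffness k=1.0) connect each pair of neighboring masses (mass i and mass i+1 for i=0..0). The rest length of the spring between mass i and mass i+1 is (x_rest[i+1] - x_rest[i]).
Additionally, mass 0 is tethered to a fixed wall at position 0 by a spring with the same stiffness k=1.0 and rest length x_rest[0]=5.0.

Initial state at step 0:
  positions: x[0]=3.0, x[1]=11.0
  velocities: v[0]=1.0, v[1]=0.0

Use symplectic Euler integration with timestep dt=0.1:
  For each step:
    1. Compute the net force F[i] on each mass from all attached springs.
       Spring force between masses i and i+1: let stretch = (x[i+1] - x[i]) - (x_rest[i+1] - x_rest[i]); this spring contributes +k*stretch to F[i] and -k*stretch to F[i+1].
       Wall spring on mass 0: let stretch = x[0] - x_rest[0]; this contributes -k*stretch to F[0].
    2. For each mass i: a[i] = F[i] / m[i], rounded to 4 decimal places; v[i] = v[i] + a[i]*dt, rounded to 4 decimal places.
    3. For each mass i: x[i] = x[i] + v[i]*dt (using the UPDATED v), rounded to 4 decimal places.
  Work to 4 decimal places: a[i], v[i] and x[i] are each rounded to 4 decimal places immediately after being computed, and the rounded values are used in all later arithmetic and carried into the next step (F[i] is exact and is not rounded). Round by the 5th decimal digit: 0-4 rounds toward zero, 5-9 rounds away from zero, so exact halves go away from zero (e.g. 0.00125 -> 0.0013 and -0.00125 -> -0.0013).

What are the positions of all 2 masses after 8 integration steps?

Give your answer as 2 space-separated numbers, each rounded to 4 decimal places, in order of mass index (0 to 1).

Step 0: x=[3.0000 11.0000] v=[1.0000 0.0000]
Step 1: x=[3.1500 10.9850] v=[1.5000 -0.1500]
Step 2: x=[3.3469 10.9558] v=[1.9685 -0.2918]
Step 3: x=[3.5864 10.9136] v=[2.3947 -0.4223]
Step 4: x=[3.8633 10.8597] v=[2.7688 -0.5387]
Step 5: x=[4.1715 10.7959] v=[3.0821 -0.6385]
Step 6: x=[4.5042 10.7239] v=[3.3274 -0.7197]
Step 7: x=[4.8541 10.6458] v=[3.4990 -0.7807]
Step 8: x=[5.2134 10.5638] v=[3.5928 -0.8203]

Answer: 5.2134 10.5638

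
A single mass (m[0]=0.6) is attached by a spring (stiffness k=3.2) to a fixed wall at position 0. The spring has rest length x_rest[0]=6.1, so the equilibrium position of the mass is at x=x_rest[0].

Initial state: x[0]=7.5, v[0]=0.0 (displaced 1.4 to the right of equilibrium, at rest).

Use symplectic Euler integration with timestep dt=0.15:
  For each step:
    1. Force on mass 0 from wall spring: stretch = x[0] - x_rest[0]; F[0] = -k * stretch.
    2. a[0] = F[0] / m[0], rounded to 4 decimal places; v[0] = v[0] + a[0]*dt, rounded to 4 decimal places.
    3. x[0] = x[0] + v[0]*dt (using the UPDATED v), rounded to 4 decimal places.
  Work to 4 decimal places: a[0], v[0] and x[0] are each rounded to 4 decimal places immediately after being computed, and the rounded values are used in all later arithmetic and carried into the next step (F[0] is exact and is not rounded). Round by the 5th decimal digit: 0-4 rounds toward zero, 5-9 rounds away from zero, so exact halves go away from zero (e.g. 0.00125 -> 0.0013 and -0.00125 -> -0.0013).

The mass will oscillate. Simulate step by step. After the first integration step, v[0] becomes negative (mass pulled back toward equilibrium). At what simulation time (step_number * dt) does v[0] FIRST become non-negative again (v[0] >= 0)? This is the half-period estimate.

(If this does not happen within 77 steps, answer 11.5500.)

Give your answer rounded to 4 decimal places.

Answer: 1.5000

Derivation:
Step 0: x=[7.5000] v=[0.0000]
Step 1: x=[7.3320] v=[-1.1200]
Step 2: x=[7.0162] v=[-2.1056]
Step 3: x=[6.5904] v=[-2.8386]
Step 4: x=[6.1058] v=[-3.2309]
Step 5: x=[5.6205] v=[-3.2355]
Step 6: x=[5.1927] v=[-2.8519]
Step 7: x=[4.8738] v=[-2.1261]
Step 8: x=[4.7020] v=[-1.1451]
Step 9: x=[4.6980] v=[-0.0267]
Step 10: x=[4.8622] v=[1.0949]
First v>=0 after going negative at step 10, time=1.5000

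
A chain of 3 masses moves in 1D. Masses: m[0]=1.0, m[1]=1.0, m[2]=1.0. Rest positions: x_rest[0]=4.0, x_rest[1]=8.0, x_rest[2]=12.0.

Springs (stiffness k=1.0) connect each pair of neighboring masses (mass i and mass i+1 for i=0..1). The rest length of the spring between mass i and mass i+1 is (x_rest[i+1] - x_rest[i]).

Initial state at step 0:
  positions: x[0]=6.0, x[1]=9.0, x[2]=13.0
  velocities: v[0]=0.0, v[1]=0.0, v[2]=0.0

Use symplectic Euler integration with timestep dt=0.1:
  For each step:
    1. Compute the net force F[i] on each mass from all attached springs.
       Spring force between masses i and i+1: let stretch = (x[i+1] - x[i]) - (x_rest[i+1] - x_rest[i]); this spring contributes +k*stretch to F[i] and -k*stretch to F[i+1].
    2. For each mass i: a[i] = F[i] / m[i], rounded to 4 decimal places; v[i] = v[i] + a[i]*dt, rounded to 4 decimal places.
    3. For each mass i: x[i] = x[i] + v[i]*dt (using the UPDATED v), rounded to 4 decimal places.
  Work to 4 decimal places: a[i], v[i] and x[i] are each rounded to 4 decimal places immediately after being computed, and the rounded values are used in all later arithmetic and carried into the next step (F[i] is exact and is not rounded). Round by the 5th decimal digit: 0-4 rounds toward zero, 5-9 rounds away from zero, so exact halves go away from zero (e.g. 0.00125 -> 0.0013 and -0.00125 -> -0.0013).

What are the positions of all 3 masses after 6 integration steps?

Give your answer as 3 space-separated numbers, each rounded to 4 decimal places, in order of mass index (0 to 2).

Answer: 5.8036 9.1898 13.0067

Derivation:
Step 0: x=[6.0000 9.0000 13.0000] v=[0.0000 0.0000 0.0000]
Step 1: x=[5.9900 9.0100 13.0000] v=[-0.1000 0.1000 0.0000]
Step 2: x=[5.9702 9.0297 13.0001] v=[-0.1980 0.1970 0.0010]
Step 3: x=[5.9410 9.0585 13.0005] v=[-0.2921 0.2881 0.0040]
Step 4: x=[5.9030 9.0956 13.0015] v=[-0.3804 0.3706 0.0098]
Step 5: x=[5.8569 9.1398 13.0034] v=[-0.4611 0.4419 0.0192]
Step 6: x=[5.8036 9.1898 13.0067] v=[-0.5328 0.5000 0.0328]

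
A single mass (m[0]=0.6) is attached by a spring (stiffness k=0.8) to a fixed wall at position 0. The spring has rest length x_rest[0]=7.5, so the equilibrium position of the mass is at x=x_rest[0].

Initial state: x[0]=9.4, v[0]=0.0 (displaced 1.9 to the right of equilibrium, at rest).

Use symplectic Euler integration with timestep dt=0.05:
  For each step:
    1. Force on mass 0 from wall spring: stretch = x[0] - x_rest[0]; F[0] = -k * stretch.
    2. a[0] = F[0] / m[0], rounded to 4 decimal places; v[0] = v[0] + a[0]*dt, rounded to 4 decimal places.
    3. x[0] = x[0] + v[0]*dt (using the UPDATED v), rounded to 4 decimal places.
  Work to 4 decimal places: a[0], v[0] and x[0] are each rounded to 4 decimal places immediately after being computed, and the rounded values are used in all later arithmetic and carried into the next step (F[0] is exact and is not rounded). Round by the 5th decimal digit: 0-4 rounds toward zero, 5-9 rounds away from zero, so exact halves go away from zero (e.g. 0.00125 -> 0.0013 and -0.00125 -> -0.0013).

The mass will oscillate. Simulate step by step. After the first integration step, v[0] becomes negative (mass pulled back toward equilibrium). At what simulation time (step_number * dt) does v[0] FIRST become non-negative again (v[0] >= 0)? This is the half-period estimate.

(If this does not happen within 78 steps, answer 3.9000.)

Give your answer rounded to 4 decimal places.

Answer: 2.7500

Derivation:
Step 0: x=[9.4000] v=[0.0000]
Step 1: x=[9.3937] v=[-0.1267]
Step 2: x=[9.3811] v=[-0.2529]
Step 3: x=[9.3622] v=[-0.3783]
Step 4: x=[9.3371] v=[-0.5024]
Step 5: x=[9.3059] v=[-0.6249]
Step 6: x=[9.2686] v=[-0.7453]
Step 7: x=[9.2254] v=[-0.8632]
Step 8: x=[9.1765] v=[-0.9782]
Step 9: x=[9.1220] v=[-1.0900]
Step 10: x=[9.0621] v=[-1.1981]
Step 11: x=[8.9970] v=[-1.3022]
Step 12: x=[8.9269] v=[-1.4020]
Step 13: x=[8.8520] v=[-1.4971]
Step 14: x=[8.7726] v=[-1.5872]
Step 15: x=[8.6890] v=[-1.6720]
Step 16: x=[8.6014] v=[-1.7513]
Step 17: x=[8.5102] v=[-1.8247]
Step 18: x=[8.4156] v=[-1.8920]
Step 19: x=[8.3180] v=[-1.9530]
Step 20: x=[8.2176] v=[-2.0075]
Step 21: x=[8.1148] v=[-2.0553]
Step 22: x=[8.0100] v=[-2.0963]
Step 23: x=[7.9035] v=[-2.1303]
Step 24: x=[7.7956] v=[-2.1572]
Step 25: x=[7.6868] v=[-2.1769]
Step 26: x=[7.5773] v=[-2.1894]
Step 27: x=[7.4676] v=[-2.1946]
Step 28: x=[7.3580] v=[-2.1924]
Step 29: x=[7.2489] v=[-2.1829]
Step 30: x=[7.1406] v=[-2.1662]
Step 31: x=[7.0335] v=[-2.1422]
Step 32: x=[6.9279] v=[-2.1111]
Step 33: x=[6.8243] v=[-2.0730]
Step 34: x=[6.7229] v=[-2.0280]
Step 35: x=[6.6241] v=[-1.9762]
Step 36: x=[6.5282] v=[-1.9178]
Step 37: x=[6.4356] v=[-1.8530]
Step 38: x=[6.3465] v=[-1.7820]
Step 39: x=[6.2612] v=[-1.7051]
Step 40: x=[6.1801] v=[-1.6225]
Step 41: x=[6.1034] v=[-1.5345]
Step 42: x=[6.0313] v=[-1.4414]
Step 43: x=[5.9641] v=[-1.3435]
Step 44: x=[5.9020] v=[-1.2411]
Step 45: x=[5.8453] v=[-1.1346]
Step 46: x=[5.7941] v=[-1.0243]
Step 47: x=[5.7486] v=[-0.9106]
Step 48: x=[5.7089] v=[-0.7938]
Step 49: x=[5.6752] v=[-0.6744]
Step 50: x=[5.6476] v=[-0.5527]
Step 51: x=[5.6261] v=[-0.4292]
Step 52: x=[5.6109] v=[-0.3043]
Step 53: x=[5.6020] v=[-0.1784]
Step 54: x=[5.5994] v=[-0.0519]
Step 55: x=[5.6031] v=[0.0748]
First v>=0 after going negative at step 55, time=2.7500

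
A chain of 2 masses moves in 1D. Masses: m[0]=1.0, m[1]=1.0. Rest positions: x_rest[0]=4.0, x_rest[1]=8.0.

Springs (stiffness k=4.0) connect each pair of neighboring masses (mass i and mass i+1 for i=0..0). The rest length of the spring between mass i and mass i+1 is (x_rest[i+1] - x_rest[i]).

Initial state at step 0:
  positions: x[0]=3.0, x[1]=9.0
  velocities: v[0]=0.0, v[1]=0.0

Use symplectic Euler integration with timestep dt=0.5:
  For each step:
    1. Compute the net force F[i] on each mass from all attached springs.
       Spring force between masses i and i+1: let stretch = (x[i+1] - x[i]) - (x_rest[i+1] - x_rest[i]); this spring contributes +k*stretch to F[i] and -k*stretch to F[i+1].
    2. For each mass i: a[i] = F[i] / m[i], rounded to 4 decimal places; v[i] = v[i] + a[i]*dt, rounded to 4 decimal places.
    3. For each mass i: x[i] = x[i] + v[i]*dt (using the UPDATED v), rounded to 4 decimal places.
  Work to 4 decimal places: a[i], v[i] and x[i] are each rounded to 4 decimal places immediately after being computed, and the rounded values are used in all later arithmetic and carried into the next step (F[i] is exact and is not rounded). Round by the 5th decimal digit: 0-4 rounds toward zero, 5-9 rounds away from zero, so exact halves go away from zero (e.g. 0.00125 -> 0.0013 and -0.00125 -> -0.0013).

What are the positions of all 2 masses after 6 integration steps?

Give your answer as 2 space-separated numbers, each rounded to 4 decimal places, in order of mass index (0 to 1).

Answer: 5.0000 7.0000

Derivation:
Step 0: x=[3.0000 9.0000] v=[0.0000 0.0000]
Step 1: x=[5.0000 7.0000] v=[4.0000 -4.0000]
Step 2: x=[5.0000 7.0000] v=[0.0000 0.0000]
Step 3: x=[3.0000 9.0000] v=[-4.0000 4.0000]
Step 4: x=[3.0000 9.0000] v=[0.0000 0.0000]
Step 5: x=[5.0000 7.0000] v=[4.0000 -4.0000]
Step 6: x=[5.0000 7.0000] v=[0.0000 0.0000]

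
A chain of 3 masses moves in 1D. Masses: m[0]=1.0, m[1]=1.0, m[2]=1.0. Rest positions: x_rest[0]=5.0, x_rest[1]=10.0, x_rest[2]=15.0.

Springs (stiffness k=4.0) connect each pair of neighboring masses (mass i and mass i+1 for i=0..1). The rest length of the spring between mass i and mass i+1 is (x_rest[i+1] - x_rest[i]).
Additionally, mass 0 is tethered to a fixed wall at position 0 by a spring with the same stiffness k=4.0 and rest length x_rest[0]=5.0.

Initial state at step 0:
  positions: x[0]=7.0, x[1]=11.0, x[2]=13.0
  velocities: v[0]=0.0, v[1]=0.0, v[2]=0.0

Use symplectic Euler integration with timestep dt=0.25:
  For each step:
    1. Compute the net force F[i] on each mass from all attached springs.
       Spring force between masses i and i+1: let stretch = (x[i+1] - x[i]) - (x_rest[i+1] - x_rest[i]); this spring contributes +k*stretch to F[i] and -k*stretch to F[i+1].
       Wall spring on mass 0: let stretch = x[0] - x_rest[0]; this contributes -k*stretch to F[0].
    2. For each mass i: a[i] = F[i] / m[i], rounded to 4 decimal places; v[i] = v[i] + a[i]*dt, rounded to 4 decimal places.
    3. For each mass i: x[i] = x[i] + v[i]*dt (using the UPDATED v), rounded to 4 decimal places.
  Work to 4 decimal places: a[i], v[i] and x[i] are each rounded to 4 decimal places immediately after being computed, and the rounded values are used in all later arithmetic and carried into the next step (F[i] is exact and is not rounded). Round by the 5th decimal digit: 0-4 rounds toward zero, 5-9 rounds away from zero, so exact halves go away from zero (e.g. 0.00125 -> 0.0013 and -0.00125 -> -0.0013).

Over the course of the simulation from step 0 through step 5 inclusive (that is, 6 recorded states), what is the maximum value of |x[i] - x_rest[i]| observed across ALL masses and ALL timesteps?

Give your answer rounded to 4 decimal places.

Answer: 2.2607

Derivation:
Step 0: x=[7.0000 11.0000 13.0000] v=[0.0000 0.0000 0.0000]
Step 1: x=[6.2500 10.5000 13.7500] v=[-3.0000 -2.0000 3.0000]
Step 2: x=[5.0000 9.7500 14.9375] v=[-5.0000 -3.0000 4.7500]
Step 3: x=[3.6875 9.1094 16.0781] v=[-5.2500 -2.5625 4.5625]
Step 4: x=[2.8086 8.8555 16.7266] v=[-3.5156 -1.0157 2.5938]
Step 5: x=[2.7393 9.0576 16.6573] v=[-0.2773 0.8085 -0.2773]
Max displacement = 2.2607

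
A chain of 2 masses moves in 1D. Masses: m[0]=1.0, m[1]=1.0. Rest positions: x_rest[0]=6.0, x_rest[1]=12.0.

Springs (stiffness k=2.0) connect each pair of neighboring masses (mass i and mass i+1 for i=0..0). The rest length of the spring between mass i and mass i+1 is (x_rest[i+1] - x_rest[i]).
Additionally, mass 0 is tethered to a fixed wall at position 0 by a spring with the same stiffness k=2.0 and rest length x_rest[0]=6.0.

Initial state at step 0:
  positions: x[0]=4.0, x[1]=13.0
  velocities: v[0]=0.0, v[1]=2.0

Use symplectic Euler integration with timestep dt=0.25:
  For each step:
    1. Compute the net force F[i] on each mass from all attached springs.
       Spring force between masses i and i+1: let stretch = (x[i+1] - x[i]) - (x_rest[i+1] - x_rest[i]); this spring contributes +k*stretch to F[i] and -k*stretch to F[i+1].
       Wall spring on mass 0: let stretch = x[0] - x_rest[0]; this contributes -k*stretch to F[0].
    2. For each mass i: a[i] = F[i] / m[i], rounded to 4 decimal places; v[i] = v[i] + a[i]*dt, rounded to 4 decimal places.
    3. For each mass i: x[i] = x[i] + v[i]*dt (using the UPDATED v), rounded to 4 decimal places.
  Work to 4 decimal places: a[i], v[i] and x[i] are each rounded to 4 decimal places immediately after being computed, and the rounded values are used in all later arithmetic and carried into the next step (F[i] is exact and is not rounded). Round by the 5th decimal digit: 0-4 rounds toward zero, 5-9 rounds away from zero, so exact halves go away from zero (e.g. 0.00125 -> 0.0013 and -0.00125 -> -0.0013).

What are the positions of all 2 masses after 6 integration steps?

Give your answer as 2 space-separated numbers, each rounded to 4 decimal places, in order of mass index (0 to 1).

Answer: 8.7140 12.5142

Derivation:
Step 0: x=[4.0000 13.0000] v=[0.0000 2.0000]
Step 1: x=[4.6250 13.1250] v=[2.5000 0.5000]
Step 2: x=[5.7344 12.9375] v=[4.4375 -0.7500]
Step 3: x=[7.0274 12.5996] v=[5.1719 -1.3516]
Step 4: x=[8.1385 12.3152] v=[4.4443 -1.1377]
Step 5: x=[8.7544 12.2587] v=[2.4634 -0.2261]
Step 6: x=[8.7140 12.5142] v=[-0.1617 1.0218]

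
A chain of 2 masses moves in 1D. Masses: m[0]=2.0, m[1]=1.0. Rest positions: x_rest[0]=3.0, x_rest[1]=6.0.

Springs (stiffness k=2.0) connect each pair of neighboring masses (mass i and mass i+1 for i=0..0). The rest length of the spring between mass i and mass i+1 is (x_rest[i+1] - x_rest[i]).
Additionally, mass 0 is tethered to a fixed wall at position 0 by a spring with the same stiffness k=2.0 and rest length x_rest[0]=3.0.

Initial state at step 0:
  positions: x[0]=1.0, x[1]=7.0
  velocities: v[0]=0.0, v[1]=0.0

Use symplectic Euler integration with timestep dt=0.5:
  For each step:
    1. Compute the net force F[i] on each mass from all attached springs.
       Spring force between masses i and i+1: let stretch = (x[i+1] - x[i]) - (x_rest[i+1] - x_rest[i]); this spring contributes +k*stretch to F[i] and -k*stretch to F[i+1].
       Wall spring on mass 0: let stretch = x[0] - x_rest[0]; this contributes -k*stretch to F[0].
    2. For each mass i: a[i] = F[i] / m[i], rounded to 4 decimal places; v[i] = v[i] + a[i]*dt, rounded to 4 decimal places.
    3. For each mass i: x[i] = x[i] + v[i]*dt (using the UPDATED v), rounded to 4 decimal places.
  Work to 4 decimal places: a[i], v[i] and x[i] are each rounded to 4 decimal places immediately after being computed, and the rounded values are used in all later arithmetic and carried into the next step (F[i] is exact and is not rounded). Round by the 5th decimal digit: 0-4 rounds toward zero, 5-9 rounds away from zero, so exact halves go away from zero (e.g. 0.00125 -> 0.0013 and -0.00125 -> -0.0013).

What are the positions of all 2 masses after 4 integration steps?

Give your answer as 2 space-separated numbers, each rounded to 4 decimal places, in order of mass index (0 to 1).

Answer: 3.6875 5.3282

Derivation:
Step 0: x=[1.0000 7.0000] v=[0.0000 0.0000]
Step 1: x=[2.2500 5.5000] v=[2.5000 -3.0000]
Step 2: x=[3.7500 3.8750] v=[3.0000 -3.2500]
Step 3: x=[4.3438 3.6875] v=[1.1875 -0.3750]
Step 4: x=[3.6875 5.3282] v=[-1.3126 3.2813]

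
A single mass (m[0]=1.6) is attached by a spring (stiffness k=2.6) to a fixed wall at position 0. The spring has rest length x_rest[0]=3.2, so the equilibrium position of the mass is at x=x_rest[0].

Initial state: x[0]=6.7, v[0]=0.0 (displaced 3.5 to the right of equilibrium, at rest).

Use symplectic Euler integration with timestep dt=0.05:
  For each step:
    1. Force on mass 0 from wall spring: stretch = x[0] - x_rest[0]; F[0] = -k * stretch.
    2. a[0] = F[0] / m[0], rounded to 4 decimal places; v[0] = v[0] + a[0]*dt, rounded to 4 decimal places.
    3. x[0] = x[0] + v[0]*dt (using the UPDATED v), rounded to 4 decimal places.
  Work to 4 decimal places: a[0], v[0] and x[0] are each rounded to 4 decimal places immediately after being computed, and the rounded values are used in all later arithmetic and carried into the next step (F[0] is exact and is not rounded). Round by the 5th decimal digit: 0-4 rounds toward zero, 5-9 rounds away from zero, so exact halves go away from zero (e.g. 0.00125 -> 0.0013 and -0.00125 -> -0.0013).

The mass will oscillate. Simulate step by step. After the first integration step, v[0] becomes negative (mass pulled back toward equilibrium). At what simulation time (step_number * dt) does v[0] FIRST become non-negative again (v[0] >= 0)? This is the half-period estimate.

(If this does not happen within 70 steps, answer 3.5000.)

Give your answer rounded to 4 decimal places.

Step 0: x=[6.7000] v=[0.0000]
Step 1: x=[6.6858] v=[-0.2844]
Step 2: x=[6.6574] v=[-0.5676]
Step 3: x=[6.6150] v=[-0.8485]
Step 4: x=[6.5587] v=[-1.1260]
Step 5: x=[6.4888] v=[-1.3989]
Step 6: x=[6.4055] v=[-1.6661]
Step 7: x=[6.3092] v=[-1.9265]
Step 8: x=[6.2002] v=[-2.1791]
Step 9: x=[6.0791] v=[-2.4229]
Step 10: x=[5.9463] v=[-2.6568]
Step 11: x=[5.8023] v=[-2.8799]
Step 12: x=[5.6477] v=[-3.0913]
Step 13: x=[5.4832] v=[-3.2902]
Step 14: x=[5.3094] v=[-3.4757]
Step 15: x=[5.1270] v=[-3.6471]
Step 16: x=[4.9368] v=[-3.8037]
Step 17: x=[4.7396] v=[-3.9448]
Step 18: x=[4.5361] v=[-4.0699]
Step 19: x=[4.3272] v=[-4.1785]
Step 20: x=[4.1137] v=[-4.2701]
Step 21: x=[3.8965] v=[-4.3443]
Step 22: x=[3.6765] v=[-4.4009]
Step 23: x=[3.4545] v=[-4.4396]
Step 24: x=[3.2315] v=[-4.4603]
Step 25: x=[3.0084] v=[-4.4629]
Step 26: x=[2.7860] v=[-4.4473]
Step 27: x=[2.5653] v=[-4.4137]
Step 28: x=[2.3472] v=[-4.3621]
Step 29: x=[2.1326] v=[-4.2928]
Step 30: x=[1.9223] v=[-4.2061]
Step 31: x=[1.7172] v=[-4.1023]
Step 32: x=[1.5181] v=[-3.9818]
Step 33: x=[1.3258] v=[-3.8451]
Step 34: x=[1.1412] v=[-3.6928]
Step 35: x=[0.9649] v=[-3.5255]
Step 36: x=[0.7977] v=[-3.3439]
Step 37: x=[0.6403] v=[-3.1487]
Step 38: x=[0.4933] v=[-2.9407]
Step 39: x=[0.3573] v=[-2.7208]
Step 40: x=[0.2328] v=[-2.4898]
Step 41: x=[0.1204] v=[-2.2487]
Step 42: x=[0.0205] v=[-1.9985]
Step 43: x=[-0.0665] v=[-1.7402]
Step 44: x=[-0.1402] v=[-1.4748]
Step 45: x=[-0.2004] v=[-1.2034]
Step 46: x=[-0.2468] v=[-0.9271]
Step 47: x=[-0.2792] v=[-0.6470]
Step 48: x=[-0.2974] v=[-0.3643]
Step 49: x=[-0.3014] v=[-0.0801]
Step 50: x=[-0.2912] v=[0.2044]
First v>=0 after going negative at step 50, time=2.5000

Answer: 2.5000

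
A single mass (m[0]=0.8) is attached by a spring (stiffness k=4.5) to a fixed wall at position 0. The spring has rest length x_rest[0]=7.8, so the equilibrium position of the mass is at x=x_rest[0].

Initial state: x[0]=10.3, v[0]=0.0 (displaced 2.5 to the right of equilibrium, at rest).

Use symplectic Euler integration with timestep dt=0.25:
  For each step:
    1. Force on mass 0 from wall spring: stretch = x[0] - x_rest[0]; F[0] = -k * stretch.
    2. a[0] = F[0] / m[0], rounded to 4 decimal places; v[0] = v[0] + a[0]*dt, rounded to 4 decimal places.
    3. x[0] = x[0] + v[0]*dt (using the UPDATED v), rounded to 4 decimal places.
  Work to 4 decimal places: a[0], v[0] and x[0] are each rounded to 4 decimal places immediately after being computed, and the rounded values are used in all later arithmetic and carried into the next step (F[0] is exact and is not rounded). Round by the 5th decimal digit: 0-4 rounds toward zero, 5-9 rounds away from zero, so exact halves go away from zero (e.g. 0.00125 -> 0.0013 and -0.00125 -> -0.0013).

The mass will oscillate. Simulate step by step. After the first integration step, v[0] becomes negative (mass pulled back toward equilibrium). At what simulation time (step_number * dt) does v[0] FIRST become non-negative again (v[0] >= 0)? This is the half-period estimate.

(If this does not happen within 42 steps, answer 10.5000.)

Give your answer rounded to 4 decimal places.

Step 0: x=[10.3000] v=[0.0000]
Step 1: x=[9.4211] v=[-3.5156]
Step 2: x=[7.9723] v=[-5.7953]
Step 3: x=[6.4629] v=[-6.0376]
Step 4: x=[5.4236] v=[-4.1573]
Step 5: x=[5.2197] v=[-0.8155]
Step 6: x=[5.9230] v=[2.8131]
First v>=0 after going negative at step 6, time=1.5000

Answer: 1.5000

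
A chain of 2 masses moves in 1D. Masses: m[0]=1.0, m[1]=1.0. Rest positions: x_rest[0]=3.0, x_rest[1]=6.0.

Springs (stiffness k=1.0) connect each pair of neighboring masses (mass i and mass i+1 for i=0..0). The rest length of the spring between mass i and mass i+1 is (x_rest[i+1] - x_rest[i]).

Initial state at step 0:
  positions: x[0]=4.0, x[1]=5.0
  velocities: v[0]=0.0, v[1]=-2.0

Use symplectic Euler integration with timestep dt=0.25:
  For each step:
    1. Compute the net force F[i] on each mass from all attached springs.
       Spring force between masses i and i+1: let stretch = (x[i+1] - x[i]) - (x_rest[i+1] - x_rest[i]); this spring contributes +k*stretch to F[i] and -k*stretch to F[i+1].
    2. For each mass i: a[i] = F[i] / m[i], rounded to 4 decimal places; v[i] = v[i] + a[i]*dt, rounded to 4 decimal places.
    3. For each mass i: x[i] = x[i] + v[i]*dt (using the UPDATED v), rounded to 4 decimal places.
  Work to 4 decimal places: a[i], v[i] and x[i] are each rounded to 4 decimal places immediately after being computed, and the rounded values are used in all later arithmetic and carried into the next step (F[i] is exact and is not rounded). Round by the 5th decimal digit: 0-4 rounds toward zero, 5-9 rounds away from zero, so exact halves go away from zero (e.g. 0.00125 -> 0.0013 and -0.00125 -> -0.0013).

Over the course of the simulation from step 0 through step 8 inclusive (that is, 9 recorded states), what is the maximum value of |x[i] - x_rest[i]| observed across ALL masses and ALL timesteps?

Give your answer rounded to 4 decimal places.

Step 0: x=[4.0000 5.0000] v=[0.0000 -2.0000]
Step 1: x=[3.8750 4.6250] v=[-0.5000 -1.5000]
Step 2: x=[3.6094 4.3906] v=[-1.0625 -0.9375]
Step 3: x=[3.2051 4.2949] v=[-1.6172 -0.3828]
Step 4: x=[2.6814 4.3186] v=[-2.0948 0.0948]
Step 5: x=[2.0725 4.4275] v=[-2.4355 0.4355]
Step 6: x=[1.4233 4.5767] v=[-2.5968 0.5968]
Step 7: x=[0.7837 4.7163] v=[-2.5585 0.5585]
Step 8: x=[0.2024 4.7977] v=[-2.3254 0.3254]
Max displacement = 2.7976

Answer: 2.7976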